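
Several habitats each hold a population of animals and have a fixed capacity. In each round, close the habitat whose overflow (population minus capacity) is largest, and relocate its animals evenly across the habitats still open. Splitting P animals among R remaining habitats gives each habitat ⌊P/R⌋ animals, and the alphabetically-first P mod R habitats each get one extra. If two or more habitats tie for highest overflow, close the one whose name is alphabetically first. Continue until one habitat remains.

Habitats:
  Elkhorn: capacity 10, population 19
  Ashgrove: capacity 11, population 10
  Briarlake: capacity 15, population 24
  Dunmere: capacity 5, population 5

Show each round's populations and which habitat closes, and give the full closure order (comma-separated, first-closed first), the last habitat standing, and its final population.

Round 1: Ashgrove=10 Briarlake=24 Dunmere=5 Elkhorn=19 → close Briarlake (overflow 9)
  24÷3 = 8 each, +1 to first 0
Round 2: Ashgrove=18 Dunmere=13 Elkhorn=27 → close Elkhorn (overflow 17)
  27÷2 = 13 each, +1 to first 1
Round 3: Ashgrove=32 Dunmere=26 → close Ashgrove (overflow 21)
  32÷1 = 32 each, +1 to first 0

Closure order: Briarlake, Elkhorn, Ashgrove
Last habitat: Dunmere with 58 animals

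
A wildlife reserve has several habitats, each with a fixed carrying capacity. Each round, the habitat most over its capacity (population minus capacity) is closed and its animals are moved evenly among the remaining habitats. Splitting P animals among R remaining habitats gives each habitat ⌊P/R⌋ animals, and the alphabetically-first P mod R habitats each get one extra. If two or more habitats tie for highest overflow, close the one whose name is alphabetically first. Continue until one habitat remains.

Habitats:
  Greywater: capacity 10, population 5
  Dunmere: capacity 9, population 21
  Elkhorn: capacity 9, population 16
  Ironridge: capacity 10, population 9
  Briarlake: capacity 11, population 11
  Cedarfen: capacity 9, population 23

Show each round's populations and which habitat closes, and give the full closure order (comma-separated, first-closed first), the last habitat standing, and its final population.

Round 1: Briarlake=11 Cedarfen=23 Dunmere=21 Elkhorn=16 Greywater=5 Ironridge=9 → close Cedarfen (overflow 14)
  23÷5 = 4 each, +1 to first 3
Round 2: Briarlake=16 Dunmere=26 Elkhorn=21 Greywater=9 Ironridge=13 → close Dunmere (overflow 17)
  26÷4 = 6 each, +1 to first 2
Round 3: Briarlake=23 Elkhorn=28 Greywater=15 Ironridge=19 → close Elkhorn (overflow 19)
  28÷3 = 9 each, +1 to first 1
Round 4: Briarlake=33 Greywater=24 Ironridge=28 → close Briarlake (overflow 22)
  33÷2 = 16 each, +1 to first 1
Round 5: Greywater=41 Ironridge=44 → close Ironridge (overflow 34)
  44÷1 = 44 each, +1 to first 0

Closure order: Cedarfen, Dunmere, Elkhorn, Briarlake, Ironridge
Last habitat: Greywater with 85 animals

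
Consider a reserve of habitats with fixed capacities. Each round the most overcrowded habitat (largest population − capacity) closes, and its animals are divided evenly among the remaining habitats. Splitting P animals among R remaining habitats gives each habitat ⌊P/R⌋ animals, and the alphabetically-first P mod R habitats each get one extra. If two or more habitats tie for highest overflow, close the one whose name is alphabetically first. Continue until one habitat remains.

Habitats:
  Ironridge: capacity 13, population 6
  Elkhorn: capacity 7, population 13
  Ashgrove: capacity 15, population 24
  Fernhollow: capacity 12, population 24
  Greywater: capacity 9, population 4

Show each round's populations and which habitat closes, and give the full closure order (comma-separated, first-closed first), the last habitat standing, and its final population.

Round 1: Ashgrove=24 Elkhorn=13 Fernhollow=24 Greywater=4 Ironridge=6 → close Fernhollow (overflow 12)
  24÷4 = 6 each, +1 to first 0
Round 2: Ashgrove=30 Elkhorn=19 Greywater=10 Ironridge=12 → close Ashgrove (overflow 15)
  30÷3 = 10 each, +1 to first 0
Round 3: Elkhorn=29 Greywater=20 Ironridge=22 → close Elkhorn (overflow 22)
  29÷2 = 14 each, +1 to first 1
Round 4: Greywater=35 Ironridge=36 → close Greywater (overflow 26)
  35÷1 = 35 each, +1 to first 0

Closure order: Fernhollow, Ashgrove, Elkhorn, Greywater
Last habitat: Ironridge with 71 animals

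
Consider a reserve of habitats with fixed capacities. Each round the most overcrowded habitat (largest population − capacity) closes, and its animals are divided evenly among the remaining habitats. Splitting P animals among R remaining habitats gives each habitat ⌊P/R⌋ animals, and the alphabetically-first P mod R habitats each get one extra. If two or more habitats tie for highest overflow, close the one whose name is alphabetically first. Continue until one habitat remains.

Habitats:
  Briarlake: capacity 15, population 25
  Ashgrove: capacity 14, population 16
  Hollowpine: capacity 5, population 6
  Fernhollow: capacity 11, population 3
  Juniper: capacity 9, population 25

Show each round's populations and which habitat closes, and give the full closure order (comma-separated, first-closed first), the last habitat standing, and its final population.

Round 1: Ashgrove=16 Briarlake=25 Fernhollow=3 Hollowpine=6 Juniper=25 → close Juniper (overflow 16)
  25÷4 = 6 each, +1 to first 1
Round 2: Ashgrove=23 Briarlake=31 Fernhollow=9 Hollowpine=12 → close Briarlake (overflow 16)
  31÷3 = 10 each, +1 to first 1
Round 3: Ashgrove=34 Fernhollow=19 Hollowpine=22 → close Ashgrove (overflow 20)
  34÷2 = 17 each, +1 to first 0
Round 4: Fernhollow=36 Hollowpine=39 → close Hollowpine (overflow 34)
  39÷1 = 39 each, +1 to first 0

Closure order: Juniper, Briarlake, Ashgrove, Hollowpine
Last habitat: Fernhollow with 75 animals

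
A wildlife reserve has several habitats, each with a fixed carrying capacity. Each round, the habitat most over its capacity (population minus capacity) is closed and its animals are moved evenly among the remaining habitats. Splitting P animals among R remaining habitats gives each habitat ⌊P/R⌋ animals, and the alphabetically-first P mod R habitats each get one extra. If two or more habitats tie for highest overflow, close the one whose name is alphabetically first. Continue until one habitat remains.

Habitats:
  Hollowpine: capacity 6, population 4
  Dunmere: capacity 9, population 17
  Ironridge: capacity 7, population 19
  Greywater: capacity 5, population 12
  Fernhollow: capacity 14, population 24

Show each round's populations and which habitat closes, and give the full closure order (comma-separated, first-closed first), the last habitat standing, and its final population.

Closure order: Ironridge, Fernhollow, Dunmere, Greywater
Last habitat: Hollowpine with 76 animals

Round 1: Dunmere=17 Fernhollow=24 Greywater=12 Hollowpine=4 Ironridge=19 → close Ironridge (overflow 12)
  19÷4 = 4 each, +1 to first 3
Round 2: Dunmere=22 Fernhollow=29 Greywater=17 Hollowpine=8 → close Fernhollow (overflow 15)
  29÷3 = 9 each, +1 to first 2
Round 3: Dunmere=32 Greywater=27 Hollowpine=17 → close Dunmere (overflow 23)
  32÷2 = 16 each, +1 to first 0
Round 4: Greywater=43 Hollowpine=33 → close Greywater (overflow 38)
  43÷1 = 43 each, +1 to first 0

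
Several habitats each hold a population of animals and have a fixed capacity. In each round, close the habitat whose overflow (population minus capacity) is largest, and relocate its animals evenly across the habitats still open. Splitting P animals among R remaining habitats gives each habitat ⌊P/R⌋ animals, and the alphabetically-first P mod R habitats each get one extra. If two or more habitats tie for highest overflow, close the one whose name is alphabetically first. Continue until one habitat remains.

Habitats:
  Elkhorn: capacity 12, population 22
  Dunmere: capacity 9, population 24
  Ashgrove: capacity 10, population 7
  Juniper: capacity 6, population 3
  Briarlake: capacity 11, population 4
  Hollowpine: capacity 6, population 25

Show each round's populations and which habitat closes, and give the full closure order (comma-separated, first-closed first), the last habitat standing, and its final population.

Round 1: Ashgrove=7 Briarlake=4 Dunmere=24 Elkhorn=22 Hollowpine=25 Juniper=3 → close Hollowpine (overflow 19)
  25÷5 = 5 each, +1 to first 0
Round 2: Ashgrove=12 Briarlake=9 Dunmere=29 Elkhorn=27 Juniper=8 → close Dunmere (overflow 20)
  29÷4 = 7 each, +1 to first 1
Round 3: Ashgrove=20 Briarlake=16 Elkhorn=34 Juniper=15 → close Elkhorn (overflow 22)
  34÷3 = 11 each, +1 to first 1
Round 4: Ashgrove=32 Briarlake=27 Juniper=26 → close Ashgrove (overflow 22)
  32÷2 = 16 each, +1 to first 0
Round 5: Briarlake=43 Juniper=42 → close Juniper (overflow 36)
  42÷1 = 42 each, +1 to first 0

Closure order: Hollowpine, Dunmere, Elkhorn, Ashgrove, Juniper
Last habitat: Briarlake with 85 animals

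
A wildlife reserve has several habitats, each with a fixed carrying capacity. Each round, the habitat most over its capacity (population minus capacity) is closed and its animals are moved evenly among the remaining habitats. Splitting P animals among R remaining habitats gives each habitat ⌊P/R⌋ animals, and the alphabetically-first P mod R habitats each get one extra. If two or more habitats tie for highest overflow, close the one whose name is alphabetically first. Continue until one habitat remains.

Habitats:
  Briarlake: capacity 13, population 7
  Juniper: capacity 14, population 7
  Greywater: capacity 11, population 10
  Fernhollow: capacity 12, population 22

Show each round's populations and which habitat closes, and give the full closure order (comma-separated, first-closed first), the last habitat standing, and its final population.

Round 1: Briarlake=7 Fernhollow=22 Greywater=10 Juniper=7 → close Fernhollow (overflow 10)
  22÷3 = 7 each, +1 to first 1
Round 2: Briarlake=15 Greywater=17 Juniper=14 → close Greywater (overflow 6)
  17÷2 = 8 each, +1 to first 1
Round 3: Briarlake=24 Juniper=22 → close Briarlake (overflow 11)
  24÷1 = 24 each, +1 to first 0

Closure order: Fernhollow, Greywater, Briarlake
Last habitat: Juniper with 46 animals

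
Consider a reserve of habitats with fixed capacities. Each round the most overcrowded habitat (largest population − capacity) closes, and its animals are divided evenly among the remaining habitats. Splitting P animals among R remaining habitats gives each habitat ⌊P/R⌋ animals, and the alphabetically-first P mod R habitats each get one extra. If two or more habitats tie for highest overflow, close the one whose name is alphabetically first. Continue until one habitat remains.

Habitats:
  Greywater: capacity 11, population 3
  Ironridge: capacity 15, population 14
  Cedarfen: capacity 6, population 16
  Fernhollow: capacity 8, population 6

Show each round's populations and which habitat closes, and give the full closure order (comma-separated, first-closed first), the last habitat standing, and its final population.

Round 1: Cedarfen=16 Fernhollow=6 Greywater=3 Ironridge=14 → close Cedarfen (overflow 10)
  16÷3 = 5 each, +1 to first 1
Round 2: Fernhollow=12 Greywater=8 Ironridge=19 → close Fernhollow (overflow 4)
  12÷2 = 6 each, +1 to first 0
Round 3: Greywater=14 Ironridge=25 → close Ironridge (overflow 10)
  25÷1 = 25 each, +1 to first 0

Closure order: Cedarfen, Fernhollow, Ironridge
Last habitat: Greywater with 39 animals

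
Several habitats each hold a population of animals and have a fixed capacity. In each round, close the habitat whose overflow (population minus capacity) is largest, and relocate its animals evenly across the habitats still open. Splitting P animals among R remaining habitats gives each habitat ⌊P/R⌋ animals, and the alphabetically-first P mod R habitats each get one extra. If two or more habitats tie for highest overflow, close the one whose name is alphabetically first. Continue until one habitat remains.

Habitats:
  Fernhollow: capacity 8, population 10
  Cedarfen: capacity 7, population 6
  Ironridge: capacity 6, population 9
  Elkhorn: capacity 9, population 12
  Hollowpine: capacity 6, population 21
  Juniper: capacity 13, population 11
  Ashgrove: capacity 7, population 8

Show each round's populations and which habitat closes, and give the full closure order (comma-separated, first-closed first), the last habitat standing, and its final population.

Closure order: Hollowpine, Elkhorn, Ashgrove, Ironridge, Fernhollow, Cedarfen
Last habitat: Juniper with 77 animals

Round 1: Ashgrove=8 Cedarfen=6 Elkhorn=12 Fernhollow=10 Hollowpine=21 Ironridge=9 Juniper=11 → close Hollowpine (overflow 15)
  21÷6 = 3 each, +1 to first 3
Round 2: Ashgrove=12 Cedarfen=10 Elkhorn=16 Fernhollow=13 Ironridge=12 Juniper=14 → close Elkhorn (overflow 7)
  16÷5 = 3 each, +1 to first 1
Round 3: Ashgrove=16 Cedarfen=13 Fernhollow=16 Ironridge=15 Juniper=17 → close Ashgrove (overflow 9)
  16÷4 = 4 each, +1 to first 0
Round 4: Cedarfen=17 Fernhollow=20 Ironridge=19 Juniper=21 → close Ironridge (overflow 13)
  19÷3 = 6 each, +1 to first 1
Round 5: Cedarfen=24 Fernhollow=26 Juniper=27 → close Fernhollow (overflow 18)
  26÷2 = 13 each, +1 to first 0
Round 6: Cedarfen=37 Juniper=40 → close Cedarfen (overflow 30)
  37÷1 = 37 each, +1 to first 0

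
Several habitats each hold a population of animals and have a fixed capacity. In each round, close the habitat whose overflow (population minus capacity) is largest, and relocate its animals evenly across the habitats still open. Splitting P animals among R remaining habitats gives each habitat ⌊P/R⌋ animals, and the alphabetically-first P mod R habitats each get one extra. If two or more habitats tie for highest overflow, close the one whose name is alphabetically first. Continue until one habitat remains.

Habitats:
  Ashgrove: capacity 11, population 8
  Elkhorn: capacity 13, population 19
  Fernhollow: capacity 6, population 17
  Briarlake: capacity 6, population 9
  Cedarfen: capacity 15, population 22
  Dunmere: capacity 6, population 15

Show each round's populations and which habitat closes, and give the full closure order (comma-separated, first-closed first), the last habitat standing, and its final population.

Round 1: Ashgrove=8 Briarlake=9 Cedarfen=22 Dunmere=15 Elkhorn=19 Fernhollow=17 → close Fernhollow (overflow 11)
  17÷5 = 3 each, +1 to first 2
Round 2: Ashgrove=12 Briarlake=13 Cedarfen=25 Dunmere=18 Elkhorn=22 → close Dunmere (overflow 12)
  18÷4 = 4 each, +1 to first 2
Round 3: Ashgrove=17 Briarlake=18 Cedarfen=29 Elkhorn=26 → close Cedarfen (overflow 14)
  29÷3 = 9 each, +1 to first 2
Round 4: Ashgrove=27 Briarlake=28 Elkhorn=35 → close Briarlake (overflow 22)
  28÷2 = 14 each, +1 to first 0
Round 5: Ashgrove=41 Elkhorn=49 → close Elkhorn (overflow 36)
  49÷1 = 49 each, +1 to first 0

Closure order: Fernhollow, Dunmere, Cedarfen, Briarlake, Elkhorn
Last habitat: Ashgrove with 90 animals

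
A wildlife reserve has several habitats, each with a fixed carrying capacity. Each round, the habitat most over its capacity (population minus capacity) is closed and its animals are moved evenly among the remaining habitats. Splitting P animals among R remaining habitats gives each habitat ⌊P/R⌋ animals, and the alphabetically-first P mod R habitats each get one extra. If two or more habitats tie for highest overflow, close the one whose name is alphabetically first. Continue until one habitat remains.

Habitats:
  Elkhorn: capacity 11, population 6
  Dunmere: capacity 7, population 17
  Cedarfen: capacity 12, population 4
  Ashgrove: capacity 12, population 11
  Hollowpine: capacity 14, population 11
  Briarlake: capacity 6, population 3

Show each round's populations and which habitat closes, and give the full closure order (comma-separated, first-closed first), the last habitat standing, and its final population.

Closure order: Dunmere, Ashgrove, Briarlake, Elkhorn, Hollowpine
Last habitat: Cedarfen with 52 animals

Round 1: Ashgrove=11 Briarlake=3 Cedarfen=4 Dunmere=17 Elkhorn=6 Hollowpine=11 → close Dunmere (overflow 10)
  17÷5 = 3 each, +1 to first 2
Round 2: Ashgrove=15 Briarlake=7 Cedarfen=7 Elkhorn=9 Hollowpine=14 → close Ashgrove (overflow 3)
  15÷4 = 3 each, +1 to first 3
Round 3: Briarlake=11 Cedarfen=11 Elkhorn=13 Hollowpine=17 → close Briarlake (overflow 5)
  11÷3 = 3 each, +1 to first 2
Round 4: Cedarfen=15 Elkhorn=17 Hollowpine=20 → close Elkhorn (overflow 6)
  17÷2 = 8 each, +1 to first 1
Round 5: Cedarfen=24 Hollowpine=28 → close Hollowpine (overflow 14)
  28÷1 = 28 each, +1 to first 0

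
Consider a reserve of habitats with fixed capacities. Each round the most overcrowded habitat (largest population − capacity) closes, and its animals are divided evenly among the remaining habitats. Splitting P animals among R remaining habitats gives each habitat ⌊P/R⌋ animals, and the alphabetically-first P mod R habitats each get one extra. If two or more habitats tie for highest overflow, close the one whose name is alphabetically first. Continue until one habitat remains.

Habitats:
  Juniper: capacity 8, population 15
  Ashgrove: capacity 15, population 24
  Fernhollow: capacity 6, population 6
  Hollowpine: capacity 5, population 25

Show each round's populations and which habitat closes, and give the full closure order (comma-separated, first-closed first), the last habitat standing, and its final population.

Round 1: Ashgrove=24 Fernhollow=6 Hollowpine=25 Juniper=15 → close Hollowpine (overflow 20)
  25÷3 = 8 each, +1 to first 1
Round 2: Ashgrove=33 Fernhollow=14 Juniper=23 → close Ashgrove (overflow 18)
  33÷2 = 16 each, +1 to first 1
Round 3: Fernhollow=31 Juniper=39 → close Juniper (overflow 31)
  39÷1 = 39 each, +1 to first 0

Closure order: Hollowpine, Ashgrove, Juniper
Last habitat: Fernhollow with 70 animals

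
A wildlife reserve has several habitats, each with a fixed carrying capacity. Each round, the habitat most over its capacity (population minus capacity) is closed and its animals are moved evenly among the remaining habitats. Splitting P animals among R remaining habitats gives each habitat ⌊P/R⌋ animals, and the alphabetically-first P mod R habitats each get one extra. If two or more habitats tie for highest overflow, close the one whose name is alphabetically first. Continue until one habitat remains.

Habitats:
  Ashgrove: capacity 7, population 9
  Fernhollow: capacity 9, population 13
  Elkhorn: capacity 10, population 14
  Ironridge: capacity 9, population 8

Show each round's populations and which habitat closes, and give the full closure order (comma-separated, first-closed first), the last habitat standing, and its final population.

Round 1: Ashgrove=9 Elkhorn=14 Fernhollow=13 Ironridge=8 → close Elkhorn (overflow 4)
  14÷3 = 4 each, +1 to first 2
Round 2: Ashgrove=14 Fernhollow=18 Ironridge=12 → close Fernhollow (overflow 9)
  18÷2 = 9 each, +1 to first 0
Round 3: Ashgrove=23 Ironridge=21 → close Ashgrove (overflow 16)
  23÷1 = 23 each, +1 to first 0

Closure order: Elkhorn, Fernhollow, Ashgrove
Last habitat: Ironridge with 44 animals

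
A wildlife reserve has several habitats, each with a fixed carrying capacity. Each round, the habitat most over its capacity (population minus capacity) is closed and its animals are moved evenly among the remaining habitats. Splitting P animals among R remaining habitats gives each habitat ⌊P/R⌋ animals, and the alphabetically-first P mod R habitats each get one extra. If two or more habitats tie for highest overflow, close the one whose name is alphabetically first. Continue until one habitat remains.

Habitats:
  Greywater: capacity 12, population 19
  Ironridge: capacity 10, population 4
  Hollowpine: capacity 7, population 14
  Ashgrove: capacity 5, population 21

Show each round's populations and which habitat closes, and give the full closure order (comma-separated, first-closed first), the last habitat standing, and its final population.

Round 1: Ashgrove=21 Greywater=19 Hollowpine=14 Ironridge=4 → close Ashgrove (overflow 16)
  21÷3 = 7 each, +1 to first 0
Round 2: Greywater=26 Hollowpine=21 Ironridge=11 → close Greywater (overflow 14)
  26÷2 = 13 each, +1 to first 0
Round 3: Hollowpine=34 Ironridge=24 → close Hollowpine (overflow 27)
  34÷1 = 34 each, +1 to first 0

Closure order: Ashgrove, Greywater, Hollowpine
Last habitat: Ironridge with 58 animals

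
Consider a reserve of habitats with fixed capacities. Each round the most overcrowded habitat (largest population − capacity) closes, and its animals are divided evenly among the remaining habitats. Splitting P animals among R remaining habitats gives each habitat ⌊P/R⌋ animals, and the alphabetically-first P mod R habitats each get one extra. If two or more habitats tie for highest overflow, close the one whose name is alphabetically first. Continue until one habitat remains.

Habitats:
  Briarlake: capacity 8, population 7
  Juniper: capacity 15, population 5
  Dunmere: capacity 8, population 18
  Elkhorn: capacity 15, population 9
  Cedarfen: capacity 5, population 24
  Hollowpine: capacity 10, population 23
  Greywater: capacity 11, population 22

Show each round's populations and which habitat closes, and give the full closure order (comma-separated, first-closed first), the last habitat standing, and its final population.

Round 1: Briarlake=7 Cedarfen=24 Dunmere=18 Elkhorn=9 Greywater=22 Hollowpine=23 Juniper=5 → close Cedarfen (overflow 19)
  24÷6 = 4 each, +1 to first 0
Round 2: Briarlake=11 Dunmere=22 Elkhorn=13 Greywater=26 Hollowpine=27 Juniper=9 → close Hollowpine (overflow 17)
  27÷5 = 5 each, +1 to first 2
Round 3: Briarlake=17 Dunmere=28 Elkhorn=18 Greywater=31 Juniper=14 → close Dunmere (overflow 20)
  28÷4 = 7 each, +1 to first 0
Round 4: Briarlake=24 Elkhorn=25 Greywater=38 Juniper=21 → close Greywater (overflow 27)
  38÷3 = 12 each, +1 to first 2
Round 5: Briarlake=37 Elkhorn=38 Juniper=33 → close Briarlake (overflow 29)
  37÷2 = 18 each, +1 to first 1
Round 6: Elkhorn=57 Juniper=51 → close Elkhorn (overflow 42)
  57÷1 = 57 each, +1 to first 0

Closure order: Cedarfen, Hollowpine, Dunmere, Greywater, Briarlake, Elkhorn
Last habitat: Juniper with 108 animals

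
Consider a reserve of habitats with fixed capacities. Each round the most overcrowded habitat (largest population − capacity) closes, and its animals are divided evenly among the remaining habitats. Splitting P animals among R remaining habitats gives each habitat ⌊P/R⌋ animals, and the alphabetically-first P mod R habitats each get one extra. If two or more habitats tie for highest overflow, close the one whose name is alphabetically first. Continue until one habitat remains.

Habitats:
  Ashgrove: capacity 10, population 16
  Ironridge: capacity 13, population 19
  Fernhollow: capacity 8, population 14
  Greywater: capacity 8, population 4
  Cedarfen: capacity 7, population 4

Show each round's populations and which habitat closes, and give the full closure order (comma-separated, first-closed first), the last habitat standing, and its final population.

Round 1: Ashgrove=16 Cedarfen=4 Fernhollow=14 Greywater=4 Ironridge=19 → close Ashgrove (overflow 6)
  16÷4 = 4 each, +1 to first 0
Round 2: Cedarfen=8 Fernhollow=18 Greywater=8 Ironridge=23 → close Fernhollow (overflow 10)
  18÷3 = 6 each, +1 to first 0
Round 3: Cedarfen=14 Greywater=14 Ironridge=29 → close Ironridge (overflow 16)
  29÷2 = 14 each, +1 to first 1
Round 4: Cedarfen=29 Greywater=28 → close Cedarfen (overflow 22)
  29÷1 = 29 each, +1 to first 0

Closure order: Ashgrove, Fernhollow, Ironridge, Cedarfen
Last habitat: Greywater with 57 animals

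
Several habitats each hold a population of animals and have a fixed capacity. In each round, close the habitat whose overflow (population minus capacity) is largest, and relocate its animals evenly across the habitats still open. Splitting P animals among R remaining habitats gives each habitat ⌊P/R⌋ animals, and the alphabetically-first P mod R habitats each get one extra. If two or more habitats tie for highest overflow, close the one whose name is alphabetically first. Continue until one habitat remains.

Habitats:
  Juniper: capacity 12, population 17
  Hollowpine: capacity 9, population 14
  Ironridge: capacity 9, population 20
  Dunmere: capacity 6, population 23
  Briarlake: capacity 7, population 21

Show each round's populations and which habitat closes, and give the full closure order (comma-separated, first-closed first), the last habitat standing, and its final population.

Round 1: Briarlake=21 Dunmere=23 Hollowpine=14 Ironridge=20 Juniper=17 → close Dunmere (overflow 17)
  23÷4 = 5 each, +1 to first 3
Round 2: Briarlake=27 Hollowpine=20 Ironridge=26 Juniper=22 → close Briarlake (overflow 20)
  27÷3 = 9 each, +1 to first 0
Round 3: Hollowpine=29 Ironridge=35 Juniper=31 → close Ironridge (overflow 26)
  35÷2 = 17 each, +1 to first 1
Round 4: Hollowpine=47 Juniper=48 → close Hollowpine (overflow 38)
  47÷1 = 47 each, +1 to first 0

Closure order: Dunmere, Briarlake, Ironridge, Hollowpine
Last habitat: Juniper with 95 animals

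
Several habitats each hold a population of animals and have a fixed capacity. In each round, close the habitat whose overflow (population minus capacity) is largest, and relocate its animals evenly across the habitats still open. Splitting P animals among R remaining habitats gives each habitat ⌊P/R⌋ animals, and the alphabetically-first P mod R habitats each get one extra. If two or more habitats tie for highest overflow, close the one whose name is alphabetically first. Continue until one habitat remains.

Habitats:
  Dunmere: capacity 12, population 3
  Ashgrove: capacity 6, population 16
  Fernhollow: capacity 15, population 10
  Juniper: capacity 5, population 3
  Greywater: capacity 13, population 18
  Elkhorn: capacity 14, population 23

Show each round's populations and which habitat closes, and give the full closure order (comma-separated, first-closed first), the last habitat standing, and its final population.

Closure order: Ashgrove, Elkhorn, Greywater, Juniper, Fernhollow
Last habitat: Dunmere with 73 animals

Round 1: Ashgrove=16 Dunmere=3 Elkhorn=23 Fernhollow=10 Greywater=18 Juniper=3 → close Ashgrove (overflow 10)
  16÷5 = 3 each, +1 to first 1
Round 2: Dunmere=7 Elkhorn=26 Fernhollow=13 Greywater=21 Juniper=6 → close Elkhorn (overflow 12)
  26÷4 = 6 each, +1 to first 2
Round 3: Dunmere=14 Fernhollow=20 Greywater=27 Juniper=12 → close Greywater (overflow 14)
  27÷3 = 9 each, +1 to first 0
Round 4: Dunmere=23 Fernhollow=29 Juniper=21 → close Juniper (overflow 16)
  21÷2 = 10 each, +1 to first 1
Round 5: Dunmere=34 Fernhollow=39 → close Fernhollow (overflow 24)
  39÷1 = 39 each, +1 to first 0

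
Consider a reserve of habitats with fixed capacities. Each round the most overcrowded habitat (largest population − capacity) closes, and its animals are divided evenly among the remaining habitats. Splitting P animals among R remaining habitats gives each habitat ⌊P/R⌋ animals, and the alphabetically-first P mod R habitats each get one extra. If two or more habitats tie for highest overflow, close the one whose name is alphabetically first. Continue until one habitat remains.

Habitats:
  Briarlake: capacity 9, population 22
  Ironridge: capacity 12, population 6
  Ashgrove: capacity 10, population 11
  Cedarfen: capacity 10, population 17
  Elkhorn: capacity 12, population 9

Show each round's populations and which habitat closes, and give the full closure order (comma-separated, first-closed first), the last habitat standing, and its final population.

Round 1: Ashgrove=11 Briarlake=22 Cedarfen=17 Elkhorn=9 Ironridge=6 → close Briarlake (overflow 13)
  22÷4 = 5 each, +1 to first 2
Round 2: Ashgrove=17 Cedarfen=23 Elkhorn=14 Ironridge=11 → close Cedarfen (overflow 13)
  23÷3 = 7 each, +1 to first 2
Round 3: Ashgrove=25 Elkhorn=22 Ironridge=18 → close Ashgrove (overflow 15)
  25÷2 = 12 each, +1 to first 1
Round 4: Elkhorn=35 Ironridge=30 → close Elkhorn (overflow 23)
  35÷1 = 35 each, +1 to first 0

Closure order: Briarlake, Cedarfen, Ashgrove, Elkhorn
Last habitat: Ironridge with 65 animals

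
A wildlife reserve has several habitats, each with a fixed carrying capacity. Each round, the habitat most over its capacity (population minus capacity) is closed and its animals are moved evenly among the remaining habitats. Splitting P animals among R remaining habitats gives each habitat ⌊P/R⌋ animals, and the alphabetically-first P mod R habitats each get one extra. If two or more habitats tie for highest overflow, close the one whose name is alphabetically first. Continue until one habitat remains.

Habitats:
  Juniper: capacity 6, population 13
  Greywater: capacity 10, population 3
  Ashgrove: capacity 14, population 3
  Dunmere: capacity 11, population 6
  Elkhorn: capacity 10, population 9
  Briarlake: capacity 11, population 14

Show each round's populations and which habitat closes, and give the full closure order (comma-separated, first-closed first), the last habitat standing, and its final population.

Round 1: Ashgrove=3 Briarlake=14 Dunmere=6 Elkhorn=9 Greywater=3 Juniper=13 → close Juniper (overflow 7)
  13÷5 = 2 each, +1 to first 3
Round 2: Ashgrove=6 Briarlake=17 Dunmere=9 Elkhorn=11 Greywater=5 → close Briarlake (overflow 6)
  17÷4 = 4 each, +1 to first 1
Round 3: Ashgrove=11 Dunmere=13 Elkhorn=15 Greywater=9 → close Elkhorn (overflow 5)
  15÷3 = 5 each, +1 to first 0
Round 4: Ashgrove=16 Dunmere=18 Greywater=14 → close Dunmere (overflow 7)
  18÷2 = 9 each, +1 to first 0
Round 5: Ashgrove=25 Greywater=23 → close Greywater (overflow 13)
  23÷1 = 23 each, +1 to first 0

Closure order: Juniper, Briarlake, Elkhorn, Dunmere, Greywater
Last habitat: Ashgrove with 48 animals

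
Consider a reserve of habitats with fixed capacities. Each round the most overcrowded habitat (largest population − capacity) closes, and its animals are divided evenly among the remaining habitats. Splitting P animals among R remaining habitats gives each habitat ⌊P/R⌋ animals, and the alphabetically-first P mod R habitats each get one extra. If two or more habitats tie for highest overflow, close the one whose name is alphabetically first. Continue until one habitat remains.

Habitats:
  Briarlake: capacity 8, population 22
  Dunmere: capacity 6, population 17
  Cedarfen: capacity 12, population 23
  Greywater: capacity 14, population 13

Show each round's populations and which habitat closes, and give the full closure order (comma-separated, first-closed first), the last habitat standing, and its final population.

Round 1: Briarlake=22 Cedarfen=23 Dunmere=17 Greywater=13 → close Briarlake (overflow 14)
  22÷3 = 7 each, +1 to first 1
Round 2: Cedarfen=31 Dunmere=24 Greywater=20 → close Cedarfen (overflow 19)
  31÷2 = 15 each, +1 to first 1
Round 3: Dunmere=40 Greywater=35 → close Dunmere (overflow 34)
  40÷1 = 40 each, +1 to first 0

Closure order: Briarlake, Cedarfen, Dunmere
Last habitat: Greywater with 75 animals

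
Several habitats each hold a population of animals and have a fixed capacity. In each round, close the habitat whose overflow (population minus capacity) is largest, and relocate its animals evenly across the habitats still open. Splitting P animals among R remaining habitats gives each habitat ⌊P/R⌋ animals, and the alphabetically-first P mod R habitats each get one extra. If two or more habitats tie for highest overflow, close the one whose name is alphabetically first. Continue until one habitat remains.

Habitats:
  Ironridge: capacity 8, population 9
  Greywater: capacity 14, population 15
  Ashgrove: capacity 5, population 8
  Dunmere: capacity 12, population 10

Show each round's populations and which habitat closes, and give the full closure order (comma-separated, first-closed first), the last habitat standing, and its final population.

Round 1: Ashgrove=8 Dunmere=10 Greywater=15 Ironridge=9 → close Ashgrove (overflow 3)
  8÷3 = 2 each, +1 to first 2
Round 2: Dunmere=13 Greywater=18 Ironridge=11 → close Greywater (overflow 4)
  18÷2 = 9 each, +1 to first 0
Round 3: Dunmere=22 Ironridge=20 → close Ironridge (overflow 12)
  20÷1 = 20 each, +1 to first 0

Closure order: Ashgrove, Greywater, Ironridge
Last habitat: Dunmere with 42 animals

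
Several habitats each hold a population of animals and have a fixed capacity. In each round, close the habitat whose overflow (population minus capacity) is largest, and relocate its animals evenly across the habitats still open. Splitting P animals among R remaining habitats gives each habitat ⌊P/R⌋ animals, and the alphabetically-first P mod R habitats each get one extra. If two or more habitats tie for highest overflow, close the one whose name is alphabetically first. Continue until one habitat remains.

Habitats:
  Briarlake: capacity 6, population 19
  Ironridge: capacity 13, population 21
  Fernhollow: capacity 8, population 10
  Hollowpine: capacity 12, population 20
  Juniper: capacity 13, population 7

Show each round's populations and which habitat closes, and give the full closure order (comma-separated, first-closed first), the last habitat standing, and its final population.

Closure order: Briarlake, Hollowpine, Ironridge, Fernhollow
Last habitat: Juniper with 77 animals

Round 1: Briarlake=19 Fernhollow=10 Hollowpine=20 Ironridge=21 Juniper=7 → close Briarlake (overflow 13)
  19÷4 = 4 each, +1 to first 3
Round 2: Fernhollow=15 Hollowpine=25 Ironridge=26 Juniper=11 → close Hollowpine (overflow 13)
  25÷3 = 8 each, +1 to first 1
Round 3: Fernhollow=24 Ironridge=34 Juniper=19 → close Ironridge (overflow 21)
  34÷2 = 17 each, +1 to first 0
Round 4: Fernhollow=41 Juniper=36 → close Fernhollow (overflow 33)
  41÷1 = 41 each, +1 to first 0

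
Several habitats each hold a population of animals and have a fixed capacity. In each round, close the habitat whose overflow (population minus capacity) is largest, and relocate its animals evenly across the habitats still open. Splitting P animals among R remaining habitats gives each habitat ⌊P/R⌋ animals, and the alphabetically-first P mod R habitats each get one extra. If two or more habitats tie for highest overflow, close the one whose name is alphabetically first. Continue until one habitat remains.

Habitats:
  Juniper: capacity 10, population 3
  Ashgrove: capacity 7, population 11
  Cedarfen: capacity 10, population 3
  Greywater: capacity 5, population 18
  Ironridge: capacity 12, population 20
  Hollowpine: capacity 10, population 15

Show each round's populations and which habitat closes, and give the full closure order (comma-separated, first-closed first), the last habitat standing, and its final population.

Round 1: Ashgrove=11 Cedarfen=3 Greywater=18 Hollowpine=15 Ironridge=20 Juniper=3 → close Greywater (overflow 13)
  18÷5 = 3 each, +1 to first 3
Round 2: Ashgrove=15 Cedarfen=7 Hollowpine=19 Ironridge=23 Juniper=6 → close Ironridge (overflow 11)
  23÷4 = 5 each, +1 to first 3
Round 3: Ashgrove=21 Cedarfen=13 Hollowpine=25 Juniper=11 → close Hollowpine (overflow 15)
  25÷3 = 8 each, +1 to first 1
Round 4: Ashgrove=30 Cedarfen=21 Juniper=19 → close Ashgrove (overflow 23)
  30÷2 = 15 each, +1 to first 0
Round 5: Cedarfen=36 Juniper=34 → close Cedarfen (overflow 26)
  36÷1 = 36 each, +1 to first 0

Closure order: Greywater, Ironridge, Hollowpine, Ashgrove, Cedarfen
Last habitat: Juniper with 70 animals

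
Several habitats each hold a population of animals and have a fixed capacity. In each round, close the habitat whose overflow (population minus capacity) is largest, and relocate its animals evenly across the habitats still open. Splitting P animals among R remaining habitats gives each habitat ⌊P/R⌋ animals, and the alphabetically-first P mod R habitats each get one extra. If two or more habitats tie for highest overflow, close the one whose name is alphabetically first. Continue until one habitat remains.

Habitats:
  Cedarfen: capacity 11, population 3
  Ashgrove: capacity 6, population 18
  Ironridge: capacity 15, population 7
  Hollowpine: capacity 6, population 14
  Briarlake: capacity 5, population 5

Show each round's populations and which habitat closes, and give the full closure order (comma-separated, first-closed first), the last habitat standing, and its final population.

Round 1: Ashgrove=18 Briarlake=5 Cedarfen=3 Hollowpine=14 Ironridge=7 → close Ashgrove (overflow 12)
  18÷4 = 4 each, +1 to first 2
Round 2: Briarlake=10 Cedarfen=8 Hollowpine=18 Ironridge=11 → close Hollowpine (overflow 12)
  18÷3 = 6 each, +1 to first 0
Round 3: Briarlake=16 Cedarfen=14 Ironridge=17 → close Briarlake (overflow 11)
  16÷2 = 8 each, +1 to first 0
Round 4: Cedarfen=22 Ironridge=25 → close Cedarfen (overflow 11)
  22÷1 = 22 each, +1 to first 0

Closure order: Ashgrove, Hollowpine, Briarlake, Cedarfen
Last habitat: Ironridge with 47 animals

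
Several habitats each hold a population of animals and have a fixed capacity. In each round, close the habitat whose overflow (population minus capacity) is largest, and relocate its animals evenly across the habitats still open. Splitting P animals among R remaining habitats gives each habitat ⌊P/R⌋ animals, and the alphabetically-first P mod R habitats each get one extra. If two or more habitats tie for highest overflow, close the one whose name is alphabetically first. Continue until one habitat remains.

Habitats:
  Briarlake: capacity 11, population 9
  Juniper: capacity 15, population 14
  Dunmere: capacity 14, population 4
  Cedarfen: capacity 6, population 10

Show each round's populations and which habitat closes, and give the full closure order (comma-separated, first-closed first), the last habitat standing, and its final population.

Round 1: Briarlake=9 Cedarfen=10 Dunmere=4 Juniper=14 → close Cedarfen (overflow 4)
  10÷3 = 3 each, +1 to first 1
Round 2: Briarlake=13 Dunmere=7 Juniper=17 → close Briarlake (overflow 2)
  13÷2 = 6 each, +1 to first 1
Round 3: Dunmere=14 Juniper=23 → close Juniper (overflow 8)
  23÷1 = 23 each, +1 to first 0

Closure order: Cedarfen, Briarlake, Juniper
Last habitat: Dunmere with 37 animals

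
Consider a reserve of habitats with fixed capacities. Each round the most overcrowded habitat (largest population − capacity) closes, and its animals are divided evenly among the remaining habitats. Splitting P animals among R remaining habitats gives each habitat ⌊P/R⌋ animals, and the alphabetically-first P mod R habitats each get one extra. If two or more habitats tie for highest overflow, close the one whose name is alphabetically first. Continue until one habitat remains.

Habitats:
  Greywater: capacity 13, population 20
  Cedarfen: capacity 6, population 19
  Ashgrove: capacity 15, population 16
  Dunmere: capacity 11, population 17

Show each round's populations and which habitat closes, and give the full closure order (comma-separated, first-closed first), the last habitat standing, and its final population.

Round 1: Ashgrove=16 Cedarfen=19 Dunmere=17 Greywater=20 → close Cedarfen (overflow 13)
  19÷3 = 6 each, +1 to first 1
Round 2: Ashgrove=23 Dunmere=23 Greywater=26 → close Greywater (overflow 13)
  26÷2 = 13 each, +1 to first 0
Round 3: Ashgrove=36 Dunmere=36 → close Dunmere (overflow 25)
  36÷1 = 36 each, +1 to first 0

Closure order: Cedarfen, Greywater, Dunmere
Last habitat: Ashgrove with 72 animals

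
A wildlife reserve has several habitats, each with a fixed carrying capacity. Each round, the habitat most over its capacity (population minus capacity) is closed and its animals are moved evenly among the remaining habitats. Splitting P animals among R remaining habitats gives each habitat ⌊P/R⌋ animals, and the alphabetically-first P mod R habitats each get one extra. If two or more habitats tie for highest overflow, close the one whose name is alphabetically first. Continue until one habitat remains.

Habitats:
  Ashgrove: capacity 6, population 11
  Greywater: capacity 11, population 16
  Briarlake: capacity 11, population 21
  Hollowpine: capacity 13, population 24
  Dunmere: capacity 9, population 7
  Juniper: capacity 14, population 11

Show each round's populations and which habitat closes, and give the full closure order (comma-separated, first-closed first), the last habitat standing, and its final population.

Closure order: Hollowpine, Briarlake, Ashgrove, Greywater, Dunmere
Last habitat: Juniper with 90 animals

Round 1: Ashgrove=11 Briarlake=21 Dunmere=7 Greywater=16 Hollowpine=24 Juniper=11 → close Hollowpine (overflow 11)
  24÷5 = 4 each, +1 to first 4
Round 2: Ashgrove=16 Briarlake=26 Dunmere=12 Greywater=21 Juniper=15 → close Briarlake (overflow 15)
  26÷4 = 6 each, +1 to first 2
Round 3: Ashgrove=23 Dunmere=19 Greywater=27 Juniper=21 → close Ashgrove (overflow 17)
  23÷3 = 7 each, +1 to first 2
Round 4: Dunmere=27 Greywater=35 Juniper=28 → close Greywater (overflow 24)
  35÷2 = 17 each, +1 to first 1
Round 5: Dunmere=45 Juniper=45 → close Dunmere (overflow 36)
  45÷1 = 45 each, +1 to first 0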